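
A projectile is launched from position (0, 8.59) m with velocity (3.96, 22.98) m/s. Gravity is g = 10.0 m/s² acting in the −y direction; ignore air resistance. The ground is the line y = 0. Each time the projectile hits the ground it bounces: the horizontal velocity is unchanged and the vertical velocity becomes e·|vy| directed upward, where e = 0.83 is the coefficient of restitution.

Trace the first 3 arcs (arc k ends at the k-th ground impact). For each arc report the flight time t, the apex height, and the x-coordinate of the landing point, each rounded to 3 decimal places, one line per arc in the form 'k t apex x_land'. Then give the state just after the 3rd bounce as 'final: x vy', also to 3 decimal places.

1 4.944 34.994 19.576
2 4.392 24.107 36.967
3 3.645 16.608 51.401
final: 51.401 15.127

Arc 1: start y=8.590, vy=22.980 → t=4.944, apex=34.994, x_land=19.576, impact vy=-26.455
  bounce: vy ← 0.83·26.455 = 21.958
Arc 2: start y=0.000, vy=21.958 → t=4.392, apex=24.107, x_land=36.967, impact vy=-21.958
  bounce: vy ← 0.83·21.958 = 18.225
Arc 3: start y=0.000, vy=18.225 → t=3.645, apex=16.608, x_land=51.401, impact vy=-18.225
  bounce: vy ← 0.83·18.225 = 15.127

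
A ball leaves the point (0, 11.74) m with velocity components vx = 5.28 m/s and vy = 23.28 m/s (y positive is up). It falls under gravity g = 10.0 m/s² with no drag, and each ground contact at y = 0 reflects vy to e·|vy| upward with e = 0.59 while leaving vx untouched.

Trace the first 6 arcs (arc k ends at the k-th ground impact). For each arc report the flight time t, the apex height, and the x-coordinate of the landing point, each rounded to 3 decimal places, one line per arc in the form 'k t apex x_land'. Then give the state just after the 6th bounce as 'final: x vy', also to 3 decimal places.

1 5.115 38.838 27.007
2 3.289 13.519 44.372
3 1.940 4.706 54.617
4 1.145 1.638 60.661
5 0.675 0.570 64.228
6 0.399 0.199 66.332
final: 66.332 1.176

Arc 1: start y=11.740, vy=23.280 → t=5.115, apex=38.838, x_land=27.007, impact vy=-27.870
  bounce: vy ← 0.59·27.870 = 16.444
Arc 2: start y=0.000, vy=16.444 → t=3.289, apex=13.519, x_land=44.372, impact vy=-16.444
  bounce: vy ← 0.59·16.444 = 9.702
Arc 3: start y=0.000, vy=9.702 → t=1.940, apex=4.706, x_land=54.617, impact vy=-9.702
  bounce: vy ← 0.59·9.702 = 5.724
Arc 4: start y=0.000, vy=5.724 → t=1.145, apex=1.638, x_land=60.661, impact vy=-5.724
  bounce: vy ← 0.59·5.724 = 3.377
Arc 5: start y=0.000, vy=3.377 → t=0.675, apex=0.570, x_land=64.228, impact vy=-3.377
  bounce: vy ← 0.59·3.377 = 1.993
Arc 6: start y=0.000, vy=1.993 → t=0.399, apex=0.199, x_land=66.332, impact vy=-1.993
  bounce: vy ← 0.59·1.993 = 1.176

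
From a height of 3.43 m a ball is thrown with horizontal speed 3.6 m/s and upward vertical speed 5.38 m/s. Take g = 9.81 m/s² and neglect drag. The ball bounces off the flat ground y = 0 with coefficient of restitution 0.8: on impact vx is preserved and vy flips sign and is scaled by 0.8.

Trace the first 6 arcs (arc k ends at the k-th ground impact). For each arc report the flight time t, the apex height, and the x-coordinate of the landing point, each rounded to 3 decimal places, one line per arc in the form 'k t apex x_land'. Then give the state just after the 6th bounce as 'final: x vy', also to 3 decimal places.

1 1.548 4.905 5.574
2 1.600 3.139 11.335
3 1.280 2.009 15.943
4 1.024 1.286 19.629
5 0.819 0.823 22.578
6 0.655 0.527 24.938
final: 24.938 2.572

Arc 1: start y=3.430, vy=5.380 → t=1.548, apex=4.905, x_land=5.574, impact vy=-9.810
  bounce: vy ← 0.8·9.810 = 7.848
Arc 2: start y=0.000, vy=7.848 → t=1.600, apex=3.139, x_land=11.335, impact vy=-7.848
  bounce: vy ← 0.8·7.848 = 6.279
Arc 3: start y=0.000, vy=6.279 → t=1.280, apex=2.009, x_land=15.943, impact vy=-6.279
  bounce: vy ← 0.8·6.279 = 5.023
Arc 4: start y=0.000, vy=5.023 → t=1.024, apex=1.286, x_land=19.629, impact vy=-5.023
  bounce: vy ← 0.8·5.023 = 4.018
Arc 5: start y=0.000, vy=4.018 → t=0.819, apex=0.823, x_land=22.578, impact vy=-4.018
  bounce: vy ← 0.8·4.018 = 3.215
Arc 6: start y=0.000, vy=3.215 → t=0.655, apex=0.527, x_land=24.938, impact vy=-3.215
  bounce: vy ← 0.8·3.215 = 2.572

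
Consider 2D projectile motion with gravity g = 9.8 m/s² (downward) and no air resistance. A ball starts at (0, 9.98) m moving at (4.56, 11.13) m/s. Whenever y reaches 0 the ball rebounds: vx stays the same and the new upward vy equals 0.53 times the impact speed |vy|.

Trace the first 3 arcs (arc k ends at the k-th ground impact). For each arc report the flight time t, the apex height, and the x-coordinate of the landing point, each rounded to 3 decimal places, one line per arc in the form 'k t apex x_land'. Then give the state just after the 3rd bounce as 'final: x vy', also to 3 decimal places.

1 2.960 16.300 13.496
2 1.933 4.579 22.312
3 1.025 1.286 26.984
final: 26.984 2.661

Arc 1: start y=9.980, vy=11.130 → t=2.960, apex=16.300, x_land=13.496, impact vy=-17.874
  bounce: vy ← 0.53·17.874 = 9.473
Arc 2: start y=0.000, vy=9.473 → t=1.933, apex=4.579, x_land=22.312, impact vy=-9.473
  bounce: vy ← 0.53·9.473 = 5.021
Arc 3: start y=0.000, vy=5.021 → t=1.025, apex=1.286, x_land=26.984, impact vy=-5.021
  bounce: vy ← 0.53·5.021 = 2.661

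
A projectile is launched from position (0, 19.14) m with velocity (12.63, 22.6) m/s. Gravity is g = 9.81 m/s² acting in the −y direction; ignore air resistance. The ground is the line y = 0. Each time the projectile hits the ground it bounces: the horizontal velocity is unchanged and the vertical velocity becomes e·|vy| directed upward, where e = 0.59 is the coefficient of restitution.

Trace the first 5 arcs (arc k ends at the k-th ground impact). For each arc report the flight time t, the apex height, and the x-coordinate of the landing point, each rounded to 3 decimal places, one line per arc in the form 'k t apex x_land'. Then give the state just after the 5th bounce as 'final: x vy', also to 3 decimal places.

1 5.338 45.173 67.425
2 3.581 15.725 112.653
3 2.113 5.474 139.337
4 1.247 1.905 155.081
5 0.735 0.663 164.370
final: 164.370 2.128

Arc 1: start y=19.140, vy=22.600 → t=5.338, apex=45.173, x_land=67.425, impact vy=-29.771
  bounce: vy ← 0.59·29.771 = 17.565
Arc 2: start y=0.000, vy=17.565 → t=3.581, apex=15.725, x_land=112.653, impact vy=-17.565
  bounce: vy ← 0.59·17.565 = 10.363
Arc 3: start y=0.000, vy=10.363 → t=2.113, apex=5.474, x_land=139.337, impact vy=-10.363
  bounce: vy ← 0.59·10.363 = 6.114
Arc 4: start y=0.000, vy=6.114 → t=1.247, apex=1.905, x_land=155.081, impact vy=-6.114
  bounce: vy ← 0.59·6.114 = 3.607
Arc 5: start y=0.000, vy=3.607 → t=0.735, apex=0.663, x_land=164.370, impact vy=-3.607
  bounce: vy ← 0.59·3.607 = 2.128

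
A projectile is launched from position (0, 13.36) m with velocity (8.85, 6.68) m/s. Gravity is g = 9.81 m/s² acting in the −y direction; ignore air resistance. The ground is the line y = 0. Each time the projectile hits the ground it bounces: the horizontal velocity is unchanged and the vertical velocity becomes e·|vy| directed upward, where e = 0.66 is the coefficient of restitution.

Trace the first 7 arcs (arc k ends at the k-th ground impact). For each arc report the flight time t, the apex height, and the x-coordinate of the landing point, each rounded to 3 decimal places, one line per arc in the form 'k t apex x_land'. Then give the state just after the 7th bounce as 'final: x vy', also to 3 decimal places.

1 2.466 15.634 21.827
2 2.357 6.810 42.683
3 1.555 2.967 56.448
4 1.027 1.292 65.533
5 0.678 0.563 71.529
6 0.447 0.245 75.487
7 0.295 0.107 78.098
final: 78.098 0.955

Arc 1: start y=13.360, vy=6.680 → t=2.466, apex=15.634, x_land=21.827, impact vy=-17.514
  bounce: vy ← 0.66·17.514 = 11.559
Arc 2: start y=0.000, vy=11.559 → t=2.357, apex=6.810, x_land=42.683, impact vy=-11.559
  bounce: vy ← 0.66·11.559 = 7.629
Arc 3: start y=0.000, vy=7.629 → t=1.555, apex=2.967, x_land=56.448, impact vy=-7.629
  bounce: vy ← 0.66·7.629 = 5.035
Arc 4: start y=0.000, vy=5.035 → t=1.027, apex=1.292, x_land=65.533, impact vy=-5.035
  bounce: vy ← 0.66·5.035 = 3.323
Arc 5: start y=0.000, vy=3.323 → t=0.678, apex=0.563, x_land=71.529, impact vy=-3.323
  bounce: vy ← 0.66·3.323 = 2.193
Arc 6: start y=0.000, vy=2.193 → t=0.447, apex=0.245, x_land=75.487, impact vy=-2.193
  bounce: vy ← 0.66·2.193 = 1.448
Arc 7: start y=0.000, vy=1.448 → t=0.295, apex=0.107, x_land=78.098, impact vy=-1.448
  bounce: vy ← 0.66·1.448 = 0.955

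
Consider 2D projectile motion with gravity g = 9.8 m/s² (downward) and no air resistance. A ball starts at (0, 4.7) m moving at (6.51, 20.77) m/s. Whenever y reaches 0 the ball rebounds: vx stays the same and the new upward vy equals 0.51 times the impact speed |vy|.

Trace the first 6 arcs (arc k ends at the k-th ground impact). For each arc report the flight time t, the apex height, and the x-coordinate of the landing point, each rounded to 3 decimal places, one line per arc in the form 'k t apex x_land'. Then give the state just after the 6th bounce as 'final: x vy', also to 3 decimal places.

1 4.454 26.710 28.996
2 2.381 6.947 44.499
3 1.215 1.807 52.406
4 0.619 0.470 56.438
5 0.316 0.122 58.495
6 0.161 0.032 59.544
final: 59.544 0.403

Arc 1: start y=4.700, vy=20.770 → t=4.454, apex=26.710, x_land=28.996, impact vy=-22.880
  bounce: vy ← 0.51·22.880 = 11.669
Arc 2: start y=0.000, vy=11.669 → t=2.381, apex=6.947, x_land=44.499, impact vy=-11.669
  bounce: vy ← 0.51·11.669 = 5.951
Arc 3: start y=0.000, vy=5.951 → t=1.215, apex=1.807, x_land=52.406, impact vy=-5.951
  bounce: vy ← 0.51·5.951 = 3.035
Arc 4: start y=0.000, vy=3.035 → t=0.619, apex=0.470, x_land=56.438, impact vy=-3.035
  bounce: vy ← 0.51·3.035 = 1.548
Arc 5: start y=0.000, vy=1.548 → t=0.316, apex=0.122, x_land=58.495, impact vy=-1.548
  bounce: vy ← 0.51·1.548 = 0.789
Arc 6: start y=0.000, vy=0.789 → t=0.161, apex=0.032, x_land=59.544, impact vy=-0.789
  bounce: vy ← 0.51·0.789 = 0.403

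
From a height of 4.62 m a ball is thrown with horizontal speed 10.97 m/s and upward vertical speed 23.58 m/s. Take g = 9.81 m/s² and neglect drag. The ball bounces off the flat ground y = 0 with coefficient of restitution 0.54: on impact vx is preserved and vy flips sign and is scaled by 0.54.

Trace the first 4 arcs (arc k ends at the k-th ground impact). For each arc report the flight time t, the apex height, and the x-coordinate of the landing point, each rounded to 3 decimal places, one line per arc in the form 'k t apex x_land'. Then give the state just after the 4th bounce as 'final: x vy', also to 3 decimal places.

1 4.996 32.959 54.805
2 2.800 9.611 85.516
3 1.512 2.803 102.100
4 0.816 0.817 111.056
final: 111.056 2.162

Arc 1: start y=4.620, vy=23.580 → t=4.996, apex=32.959, x_land=54.805, impact vy=-25.430
  bounce: vy ← 0.54·25.430 = 13.732
Arc 2: start y=0.000, vy=13.732 → t=2.800, apex=9.611, x_land=85.516, impact vy=-13.732
  bounce: vy ← 0.54·13.732 = 7.415
Arc 3: start y=0.000, vy=7.415 → t=1.512, apex=2.803, x_land=102.100, impact vy=-7.415
  bounce: vy ← 0.54·7.415 = 4.004
Arc 4: start y=0.000, vy=4.004 → t=0.816, apex=0.817, x_land=111.056, impact vy=-4.004
  bounce: vy ← 0.54·4.004 = 2.162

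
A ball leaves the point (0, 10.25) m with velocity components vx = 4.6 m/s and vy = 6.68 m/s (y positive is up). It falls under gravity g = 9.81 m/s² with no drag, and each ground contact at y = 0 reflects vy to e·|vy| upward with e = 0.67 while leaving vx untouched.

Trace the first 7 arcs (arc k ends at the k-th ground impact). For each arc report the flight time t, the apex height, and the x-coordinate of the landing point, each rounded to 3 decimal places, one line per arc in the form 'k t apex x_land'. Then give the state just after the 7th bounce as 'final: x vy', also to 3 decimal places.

Arc 1: start y=10.250, vy=6.680 → t=2.279, apex=12.524, x_land=10.483, impact vy=-15.676
  bounce: vy ← 0.67·15.676 = 10.503
Arc 2: start y=0.000, vy=10.503 → t=2.141, apex=5.622, x_land=20.332, impact vy=-10.503
  bounce: vy ← 0.67·10.503 = 7.037
Arc 3: start y=0.000, vy=7.037 → t=1.435, apex=2.524, x_land=26.932, impact vy=-7.037
  bounce: vy ← 0.67·7.037 = 4.715
Arc 4: start y=0.000, vy=4.715 → t=0.961, apex=1.133, x_land=31.353, impact vy=-4.715
  bounce: vy ← 0.67·4.715 = 3.159
Arc 5: start y=0.000, vy=3.159 → t=0.644, apex=0.509, x_land=34.316, impact vy=-3.159
  bounce: vy ← 0.67·3.159 = 2.116
Arc 6: start y=0.000, vy=2.116 → t=0.431, apex=0.228, x_land=36.300, impact vy=-2.116
  bounce: vy ← 0.67·2.116 = 1.418
Arc 7: start y=0.000, vy=1.418 → t=0.289, apex=0.102, x_land=37.630, impact vy=-1.418
  bounce: vy ← 0.67·1.418 = 0.950

1 2.279 12.524 10.483
2 2.141 5.622 20.332
3 1.435 2.524 26.932
4 0.961 1.133 31.353
5 0.644 0.509 34.316
6 0.431 0.228 36.300
7 0.289 0.102 37.630
final: 37.630 0.950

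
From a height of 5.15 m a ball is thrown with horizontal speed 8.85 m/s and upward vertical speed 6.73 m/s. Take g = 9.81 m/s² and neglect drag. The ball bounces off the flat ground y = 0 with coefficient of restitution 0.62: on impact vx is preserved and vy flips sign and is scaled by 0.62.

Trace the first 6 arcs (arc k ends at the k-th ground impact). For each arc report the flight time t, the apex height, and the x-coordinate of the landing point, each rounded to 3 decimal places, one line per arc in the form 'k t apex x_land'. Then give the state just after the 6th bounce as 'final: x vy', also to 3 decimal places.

Arc 1: start y=5.150, vy=6.730 → t=1.919, apex=7.459, x_land=16.985, impact vy=-12.097
  bounce: vy ← 0.62·12.097 = 7.500
Arc 2: start y=0.000, vy=7.500 → t=1.529, apex=2.867, x_land=30.517, impact vy=-7.500
  bounce: vy ← 0.62·7.500 = 4.650
Arc 3: start y=0.000, vy=4.650 → t=0.948, apex=1.102, x_land=38.907, impact vy=-4.650
  bounce: vy ← 0.62·4.650 = 2.883
Arc 4: start y=0.000, vy=2.883 → t=0.588, apex=0.424, x_land=44.109, impact vy=-2.883
  bounce: vy ← 0.62·2.883 = 1.787
Arc 5: start y=0.000, vy=1.787 → t=0.364, apex=0.163, x_land=47.334, impact vy=-1.787
  bounce: vy ← 0.62·1.787 = 1.108
Arc 6: start y=0.000, vy=1.108 → t=0.226, apex=0.063, x_land=49.333, impact vy=-1.108
  bounce: vy ← 0.62·1.108 = 0.687

1 1.919 7.459 16.985
2 1.529 2.867 30.517
3 0.948 1.102 38.907
4 0.588 0.424 44.109
5 0.364 0.163 47.334
6 0.226 0.063 49.333
final: 49.333 0.687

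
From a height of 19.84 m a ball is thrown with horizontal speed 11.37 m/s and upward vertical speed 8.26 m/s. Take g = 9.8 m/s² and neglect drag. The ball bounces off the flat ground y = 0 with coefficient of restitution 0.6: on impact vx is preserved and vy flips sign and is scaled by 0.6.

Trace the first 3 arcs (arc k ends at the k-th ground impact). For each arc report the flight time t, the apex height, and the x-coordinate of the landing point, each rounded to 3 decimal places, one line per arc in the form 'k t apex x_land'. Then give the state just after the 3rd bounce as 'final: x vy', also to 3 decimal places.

1 3.024 23.321 34.388
2 2.618 8.396 64.154
3 1.571 3.022 82.013
final: 82.013 4.618

Arc 1: start y=19.840, vy=8.260 → t=3.024, apex=23.321, x_land=34.388, impact vy=-21.380
  bounce: vy ← 0.6·21.380 = 12.828
Arc 2: start y=0.000, vy=12.828 → t=2.618, apex=8.396, x_land=64.154, impact vy=-12.828
  bounce: vy ← 0.6·12.828 = 7.697
Arc 3: start y=0.000, vy=7.697 → t=1.571, apex=3.022, x_land=82.013, impact vy=-7.697
  bounce: vy ← 0.6·7.697 = 4.618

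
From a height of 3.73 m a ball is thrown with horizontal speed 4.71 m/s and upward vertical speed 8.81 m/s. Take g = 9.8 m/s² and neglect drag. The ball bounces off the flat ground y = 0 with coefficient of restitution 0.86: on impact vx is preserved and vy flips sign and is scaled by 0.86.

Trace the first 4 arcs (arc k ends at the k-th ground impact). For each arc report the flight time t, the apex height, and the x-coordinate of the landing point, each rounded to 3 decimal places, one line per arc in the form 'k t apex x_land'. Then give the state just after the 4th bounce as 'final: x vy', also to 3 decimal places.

1 2.152 7.690 10.135
2 2.155 5.688 20.283
3 1.853 4.206 29.011
4 1.594 3.111 36.517
final: 36.517 6.716

Arc 1: start y=3.730, vy=8.810 → t=2.152, apex=7.690, x_land=10.135, impact vy=-12.277
  bounce: vy ← 0.86·12.277 = 10.558
Arc 2: start y=0.000, vy=10.558 → t=2.155, apex=5.688, x_land=20.283, impact vy=-10.558
  bounce: vy ← 0.86·10.558 = 9.080
Arc 3: start y=0.000, vy=9.080 → t=1.853, apex=4.206, x_land=29.011, impact vy=-9.080
  bounce: vy ← 0.86·9.080 = 7.809
Arc 4: start y=0.000, vy=7.809 → t=1.594, apex=3.111, x_land=36.517, impact vy=-7.809
  bounce: vy ← 0.86·7.809 = 6.716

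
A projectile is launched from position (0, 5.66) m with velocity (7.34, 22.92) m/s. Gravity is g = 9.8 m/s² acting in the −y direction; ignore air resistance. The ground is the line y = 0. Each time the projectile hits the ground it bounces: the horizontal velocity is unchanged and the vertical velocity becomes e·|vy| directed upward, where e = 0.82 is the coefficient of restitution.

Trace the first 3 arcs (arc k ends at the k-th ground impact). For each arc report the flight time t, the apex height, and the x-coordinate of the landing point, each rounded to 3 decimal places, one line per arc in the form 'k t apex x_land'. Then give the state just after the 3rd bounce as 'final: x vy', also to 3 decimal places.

Arc 1: start y=5.660, vy=22.920 → t=4.913, apex=32.462, x_land=36.059, impact vy=-25.224
  bounce: vy ← 0.82·25.224 = 20.684
Arc 2: start y=0.000, vy=20.684 → t=4.221, apex=21.828, x_land=67.043, impact vy=-20.684
  bounce: vy ← 0.82·20.684 = 16.961
Arc 3: start y=0.000, vy=16.961 → t=3.461, apex=14.677, x_land=92.449, impact vy=-16.961
  bounce: vy ← 0.82·16.961 = 13.908

1 4.913 32.462 36.059
2 4.221 21.828 67.043
3 3.461 14.677 92.449
final: 92.449 13.908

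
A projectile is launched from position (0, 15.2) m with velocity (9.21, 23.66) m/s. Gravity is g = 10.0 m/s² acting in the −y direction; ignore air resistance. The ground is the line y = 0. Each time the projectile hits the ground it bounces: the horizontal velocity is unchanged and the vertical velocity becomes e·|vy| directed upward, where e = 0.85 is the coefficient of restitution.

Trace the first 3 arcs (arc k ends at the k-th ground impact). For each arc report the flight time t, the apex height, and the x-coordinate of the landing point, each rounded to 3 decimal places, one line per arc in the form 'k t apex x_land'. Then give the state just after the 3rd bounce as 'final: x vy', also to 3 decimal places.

1 5.305 43.190 48.859
2 4.996 31.205 94.876
3 4.247 22.545 133.990
final: 133.990 18.049

Arc 1: start y=15.200, vy=23.660 → t=5.305, apex=43.190, x_land=48.859, impact vy=-29.390
  bounce: vy ← 0.85·29.390 = 24.982
Arc 2: start y=0.000, vy=24.982 → t=4.996, apex=31.205, x_land=94.876, impact vy=-24.982
  bounce: vy ← 0.85·24.982 = 21.235
Arc 3: start y=0.000, vy=21.235 → t=4.247, apex=22.545, x_land=133.990, impact vy=-21.235
  bounce: vy ← 0.85·21.235 = 18.049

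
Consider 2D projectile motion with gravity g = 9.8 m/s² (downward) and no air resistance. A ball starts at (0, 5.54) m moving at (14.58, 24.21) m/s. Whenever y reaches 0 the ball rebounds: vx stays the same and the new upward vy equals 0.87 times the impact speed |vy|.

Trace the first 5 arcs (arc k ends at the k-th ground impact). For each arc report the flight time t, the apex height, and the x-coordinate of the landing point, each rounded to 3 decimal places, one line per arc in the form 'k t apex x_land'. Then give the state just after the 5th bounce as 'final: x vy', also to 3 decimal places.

1 5.160 35.444 75.232
2 4.680 26.828 143.463
3 4.071 20.306 202.824
4 3.542 15.370 254.468
5 3.082 11.633 299.398
final: 299.398 13.137

Arc 1: start y=5.540, vy=24.210 → t=5.160, apex=35.444, x_land=75.232, impact vy=-26.357
  bounce: vy ← 0.87·26.357 = 22.931
Arc 2: start y=0.000, vy=22.931 → t=4.680, apex=26.828, x_land=143.463, impact vy=-22.931
  bounce: vy ← 0.87·22.931 = 19.950
Arc 3: start y=0.000, vy=19.950 → t=4.071, apex=20.306, x_land=202.824, impact vy=-19.950
  bounce: vy ← 0.87·19.950 = 17.356
Arc 4: start y=0.000, vy=17.356 → t=3.542, apex=15.370, x_land=254.468, impact vy=-17.356
  bounce: vy ← 0.87·17.356 = 15.100
Arc 5: start y=0.000, vy=15.100 → t=3.082, apex=11.633, x_land=299.398, impact vy=-15.100
  bounce: vy ← 0.87·15.100 = 13.137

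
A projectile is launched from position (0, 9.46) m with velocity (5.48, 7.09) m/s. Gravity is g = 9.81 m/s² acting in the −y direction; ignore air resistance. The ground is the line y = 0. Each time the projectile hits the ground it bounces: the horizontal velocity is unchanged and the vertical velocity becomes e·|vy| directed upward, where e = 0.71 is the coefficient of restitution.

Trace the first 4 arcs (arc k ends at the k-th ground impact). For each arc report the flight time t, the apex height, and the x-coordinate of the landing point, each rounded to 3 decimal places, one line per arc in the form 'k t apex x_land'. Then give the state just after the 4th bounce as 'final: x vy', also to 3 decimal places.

1 2.288 12.022 12.540
2 2.223 6.060 24.722
3 1.578 3.055 33.372
4 1.121 1.540 39.513
final: 39.513 3.903

Arc 1: start y=9.460, vy=7.090 → t=2.288, apex=12.022, x_land=12.540, impact vy=-15.358
  bounce: vy ← 0.71·15.358 = 10.904
Arc 2: start y=0.000, vy=10.904 → t=2.223, apex=6.060, x_land=24.722, impact vy=-10.904
  bounce: vy ← 0.71·10.904 = 7.742
Arc 3: start y=0.000, vy=7.742 → t=1.578, apex=3.055, x_land=33.372, impact vy=-7.742
  bounce: vy ← 0.71·7.742 = 5.497
Arc 4: start y=0.000, vy=5.497 → t=1.121, apex=1.540, x_land=39.513, impact vy=-5.497
  bounce: vy ← 0.71·5.497 = 3.903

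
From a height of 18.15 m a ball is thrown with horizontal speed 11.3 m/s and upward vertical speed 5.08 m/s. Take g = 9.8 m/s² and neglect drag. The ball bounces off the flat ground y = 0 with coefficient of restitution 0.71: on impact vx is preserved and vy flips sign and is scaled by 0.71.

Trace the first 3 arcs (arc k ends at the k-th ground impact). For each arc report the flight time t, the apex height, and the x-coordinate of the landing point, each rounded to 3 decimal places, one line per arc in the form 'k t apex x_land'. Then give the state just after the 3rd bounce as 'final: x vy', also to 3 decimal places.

Arc 1: start y=18.150, vy=5.080 → t=2.512, apex=19.467, x_land=28.381, impact vy=-19.533
  bounce: vy ← 0.71·19.533 = 13.869
Arc 2: start y=0.000, vy=13.869 → t=2.830, apex=9.813, x_land=60.363, impact vy=-13.869
  bounce: vy ← 0.71·13.869 = 9.847
Arc 3: start y=0.000, vy=9.847 → t=2.010, apex=4.947, x_land=83.071, impact vy=-9.847
  bounce: vy ← 0.71·9.847 = 6.991

1 2.512 19.467 28.381
2 2.830 9.813 60.363
3 2.010 4.947 83.071
final: 83.071 6.991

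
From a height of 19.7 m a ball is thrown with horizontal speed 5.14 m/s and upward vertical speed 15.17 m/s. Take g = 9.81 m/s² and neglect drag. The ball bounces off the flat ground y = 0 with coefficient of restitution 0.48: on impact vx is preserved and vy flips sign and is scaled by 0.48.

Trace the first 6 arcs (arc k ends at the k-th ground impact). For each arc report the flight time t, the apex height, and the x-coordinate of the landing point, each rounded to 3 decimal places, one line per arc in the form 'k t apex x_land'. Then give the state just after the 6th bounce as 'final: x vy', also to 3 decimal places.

1 4.078 31.429 20.959
2 2.430 7.241 33.450
3 1.166 1.668 39.445
4 0.560 0.384 42.323
5 0.269 0.089 43.705
6 0.129 0.020 44.368
final: 44.368 0.304

Arc 1: start y=19.700, vy=15.170 → t=4.078, apex=31.429, x_land=20.959, impact vy=-24.832
  bounce: vy ← 0.48·24.832 = 11.920
Arc 2: start y=0.000, vy=11.920 → t=2.430, apex=7.241, x_land=33.450, impact vy=-11.920
  bounce: vy ← 0.48·11.920 = 5.721
Arc 3: start y=0.000, vy=5.721 → t=1.166, apex=1.668, x_land=39.445, impact vy=-5.721
  bounce: vy ← 0.48·5.721 = 2.746
Arc 4: start y=0.000, vy=2.746 → t=0.560, apex=0.384, x_land=42.323, impact vy=-2.746
  bounce: vy ← 0.48·2.746 = 1.318
Arc 5: start y=0.000, vy=1.318 → t=0.269, apex=0.089, x_land=43.705, impact vy=-1.318
  bounce: vy ← 0.48·1.318 = 0.633
Arc 6: start y=0.000, vy=0.633 → t=0.129, apex=0.020, x_land=44.368, impact vy=-0.633
  bounce: vy ← 0.48·0.633 = 0.304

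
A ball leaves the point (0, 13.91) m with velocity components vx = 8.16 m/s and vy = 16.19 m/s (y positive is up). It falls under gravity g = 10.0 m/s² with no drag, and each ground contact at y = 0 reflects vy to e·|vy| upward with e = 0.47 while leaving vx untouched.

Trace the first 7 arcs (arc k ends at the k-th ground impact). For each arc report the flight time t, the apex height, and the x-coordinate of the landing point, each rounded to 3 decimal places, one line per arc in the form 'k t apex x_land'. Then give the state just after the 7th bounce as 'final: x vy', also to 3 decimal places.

Arc 1: start y=13.910, vy=16.190 → t=3.943, apex=27.016, x_land=32.179, impact vy=-23.245
  bounce: vy ← 0.47·23.245 = 10.925
Arc 2: start y=0.000, vy=10.925 → t=2.185, apex=5.968, x_land=50.008, impact vy=-10.925
  bounce: vy ← 0.47·10.925 = 5.135
Arc 3: start y=0.000, vy=5.135 → t=1.027, apex=1.318, x_land=58.388, impact vy=-5.135
  bounce: vy ← 0.47·5.135 = 2.413
Arc 4: start y=0.000, vy=2.413 → t=0.483, apex=0.291, x_land=62.327, impact vy=-2.413
  bounce: vy ← 0.47·2.413 = 1.134
Arc 5: start y=0.000, vy=1.134 → t=0.227, apex=0.064, x_land=64.178, impact vy=-1.134
  bounce: vy ← 0.47·1.134 = 0.533
Arc 6: start y=0.000, vy=0.533 → t=0.107, apex=0.014, x_land=65.048, impact vy=-0.533
  bounce: vy ← 0.47·0.533 = 0.251
Arc 7: start y=0.000, vy=0.251 → t=0.050, apex=0.003, x_land=65.457, impact vy=-0.251
  bounce: vy ← 0.47·0.251 = 0.118

1 3.943 27.016 32.179
2 2.185 5.968 50.008
3 1.027 1.318 58.388
4 0.483 0.291 62.327
5 0.227 0.064 64.178
6 0.107 0.014 65.048
7 0.050 0.003 65.457
final: 65.457 0.118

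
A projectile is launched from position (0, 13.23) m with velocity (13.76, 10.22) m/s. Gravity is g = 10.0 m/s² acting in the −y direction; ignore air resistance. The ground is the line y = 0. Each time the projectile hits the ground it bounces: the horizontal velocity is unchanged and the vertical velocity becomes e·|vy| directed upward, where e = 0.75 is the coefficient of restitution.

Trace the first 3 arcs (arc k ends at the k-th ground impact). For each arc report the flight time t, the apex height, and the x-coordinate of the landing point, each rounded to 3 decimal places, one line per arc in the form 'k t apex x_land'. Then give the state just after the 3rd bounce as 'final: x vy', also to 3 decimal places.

1 2.943 18.452 40.497
2 2.882 10.379 80.147
3 2.161 5.838 109.885
final: 109.885 8.104

Arc 1: start y=13.230, vy=10.220 → t=2.943, apex=18.452, x_land=40.497, impact vy=-19.211
  bounce: vy ← 0.75·19.211 = 14.408
Arc 2: start y=0.000, vy=14.408 → t=2.882, apex=10.379, x_land=80.147, impact vy=-14.408
  bounce: vy ← 0.75·14.408 = 10.806
Arc 3: start y=0.000, vy=10.806 → t=2.161, apex=5.838, x_land=109.885, impact vy=-10.806
  bounce: vy ← 0.75·10.806 = 8.104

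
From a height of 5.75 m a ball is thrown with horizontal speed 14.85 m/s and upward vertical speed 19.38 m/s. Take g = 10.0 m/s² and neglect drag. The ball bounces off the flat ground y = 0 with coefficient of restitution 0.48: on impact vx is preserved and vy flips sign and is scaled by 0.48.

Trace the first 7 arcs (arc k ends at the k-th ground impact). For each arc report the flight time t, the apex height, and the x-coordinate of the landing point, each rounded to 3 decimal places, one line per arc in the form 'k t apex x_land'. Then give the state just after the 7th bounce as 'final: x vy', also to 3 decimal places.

1 4.153 24.529 61.671
2 2.126 5.652 93.247
3 1.021 1.302 108.403
4 0.490 0.300 115.678
5 0.235 0.069 119.170
6 0.113 0.016 120.846
7 0.054 0.004 121.651
final: 121.651 0.130

Arc 1: start y=5.750, vy=19.380 → t=4.153, apex=24.529, x_land=61.671, impact vy=-22.149
  bounce: vy ← 0.48·22.149 = 10.632
Arc 2: start y=0.000, vy=10.632 → t=2.126, apex=5.652, x_land=93.247, impact vy=-10.632
  bounce: vy ← 0.48·10.632 = 5.103
Arc 3: start y=0.000, vy=5.103 → t=1.021, apex=1.302, x_land=108.403, impact vy=-5.103
  bounce: vy ← 0.48·5.103 = 2.450
Arc 4: start y=0.000, vy=2.450 → t=0.490, apex=0.300, x_land=115.678, impact vy=-2.450
  bounce: vy ← 0.48·2.450 = 1.176
Arc 5: start y=0.000, vy=1.176 → t=0.235, apex=0.069, x_land=119.170, impact vy=-1.176
  bounce: vy ← 0.48·1.176 = 0.564
Arc 6: start y=0.000, vy=0.564 → t=0.113, apex=0.016, x_land=120.846, impact vy=-0.564
  bounce: vy ← 0.48·0.564 = 0.271
Arc 7: start y=0.000, vy=0.271 → t=0.054, apex=0.004, x_land=121.651, impact vy=-0.271
  bounce: vy ← 0.48·0.271 = 0.130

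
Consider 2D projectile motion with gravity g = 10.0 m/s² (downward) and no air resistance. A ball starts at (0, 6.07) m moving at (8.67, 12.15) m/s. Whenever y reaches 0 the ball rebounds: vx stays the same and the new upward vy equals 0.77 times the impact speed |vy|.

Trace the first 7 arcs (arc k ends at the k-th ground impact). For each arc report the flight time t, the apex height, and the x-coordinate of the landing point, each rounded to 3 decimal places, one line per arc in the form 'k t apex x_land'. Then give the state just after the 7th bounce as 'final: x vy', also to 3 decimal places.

Arc 1: start y=6.070, vy=12.150 → t=2.855, apex=13.451, x_land=24.755, impact vy=-16.402
  bounce: vy ← 0.77·16.402 = 12.629
Arc 2: start y=0.000, vy=12.629 → t=2.526, apex=7.975, x_land=46.654, impact vy=-12.629
  bounce: vy ← 0.77·12.629 = 9.725
Arc 3: start y=0.000, vy=9.725 → t=1.945, apex=4.728, x_land=63.517, impact vy=-9.725
  bounce: vy ← 0.77·9.725 = 7.488
Arc 4: start y=0.000, vy=7.488 → t=1.498, apex=2.804, x_land=76.501, impact vy=-7.488
  bounce: vy ← 0.77·7.488 = 5.766
Arc 5: start y=0.000, vy=5.766 → t=1.153, apex=1.662, x_land=86.499, impact vy=-5.766
  bounce: vy ← 0.77·5.766 = 4.440
Arc 6: start y=0.000, vy=4.440 → t=0.888, apex=0.986, x_land=94.197, impact vy=-4.440
  bounce: vy ← 0.77·4.440 = 3.419
Arc 7: start y=0.000, vy=3.419 → t=0.684, apex=0.584, x_land=100.125, impact vy=-3.419
  bounce: vy ← 0.77·3.419 = 2.632

1 2.855 13.451 24.755
2 2.526 7.975 46.654
3 1.945 4.728 63.517
4 1.498 2.804 76.501
5 1.153 1.662 86.499
6 0.888 0.986 94.197
7 0.684 0.584 100.125
final: 100.125 2.632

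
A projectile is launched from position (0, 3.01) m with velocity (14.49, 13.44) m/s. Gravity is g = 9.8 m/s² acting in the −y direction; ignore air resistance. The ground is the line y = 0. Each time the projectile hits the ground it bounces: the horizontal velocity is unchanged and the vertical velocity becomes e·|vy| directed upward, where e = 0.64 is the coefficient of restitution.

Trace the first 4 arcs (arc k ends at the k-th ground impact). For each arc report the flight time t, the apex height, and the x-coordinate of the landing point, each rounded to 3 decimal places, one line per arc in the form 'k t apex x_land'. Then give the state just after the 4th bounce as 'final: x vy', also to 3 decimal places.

1 2.951 12.226 42.760
2 2.022 5.008 72.057
3 1.294 2.051 90.807
4 0.828 0.840 102.807
final: 102.807 2.597

Arc 1: start y=3.010, vy=13.440 → t=2.951, apex=12.226, x_land=42.760, impact vy=-15.480
  bounce: vy ← 0.64·15.480 = 9.907
Arc 2: start y=0.000, vy=9.907 → t=2.022, apex=5.008, x_land=72.057, impact vy=-9.907
  bounce: vy ← 0.64·9.907 = 6.341
Arc 3: start y=0.000, vy=6.341 → t=1.294, apex=2.051, x_land=90.807, impact vy=-6.341
  bounce: vy ← 0.64·6.341 = 4.058
Arc 4: start y=0.000, vy=4.058 → t=0.828, apex=0.840, x_land=102.807, impact vy=-4.058
  bounce: vy ← 0.64·4.058 = 2.597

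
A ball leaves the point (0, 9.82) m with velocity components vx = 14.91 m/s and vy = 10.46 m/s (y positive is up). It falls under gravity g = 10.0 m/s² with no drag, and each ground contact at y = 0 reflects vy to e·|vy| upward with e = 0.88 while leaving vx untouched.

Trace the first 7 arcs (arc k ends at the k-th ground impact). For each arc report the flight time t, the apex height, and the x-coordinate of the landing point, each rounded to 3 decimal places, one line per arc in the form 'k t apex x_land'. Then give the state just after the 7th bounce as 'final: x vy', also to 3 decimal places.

Arc 1: start y=9.820, vy=10.460 → t=2.795, apex=15.291, x_land=41.670, impact vy=-17.487
  bounce: vy ← 0.88·17.487 = 15.389
Arc 2: start y=0.000, vy=15.389 → t=3.078, apex=11.841, x_land=87.560, impact vy=-15.389
  bounce: vy ← 0.88·15.389 = 13.542
Arc 3: start y=0.000, vy=13.542 → t=2.708, apex=9.170, x_land=127.943, impact vy=-13.542
  bounce: vy ← 0.88·13.542 = 11.917
Arc 4: start y=0.000, vy=11.917 → t=2.383, apex=7.101, x_land=163.480, impact vy=-11.917
  bounce: vy ← 0.88·11.917 = 10.487
Arc 5: start y=0.000, vy=10.487 → t=2.097, apex=5.499, x_land=194.753, impact vy=-10.487
  bounce: vy ← 0.88·10.487 = 9.229
Arc 6: start y=0.000, vy=9.229 → t=1.846, apex=4.258, x_land=222.273, impact vy=-9.229
  bounce: vy ← 0.88·9.229 = 8.121
Arc 7: start y=0.000, vy=8.121 → t=1.624, apex=3.298, x_land=246.490, impact vy=-8.121
  bounce: vy ← 0.88·8.121 = 7.147

1 2.795 15.291 41.670
2 3.078 11.841 87.560
3 2.708 9.170 127.943
4 2.383 7.101 163.480
5 2.097 5.499 194.753
6 1.846 4.258 222.273
7 1.624 3.298 246.490
final: 246.490 7.147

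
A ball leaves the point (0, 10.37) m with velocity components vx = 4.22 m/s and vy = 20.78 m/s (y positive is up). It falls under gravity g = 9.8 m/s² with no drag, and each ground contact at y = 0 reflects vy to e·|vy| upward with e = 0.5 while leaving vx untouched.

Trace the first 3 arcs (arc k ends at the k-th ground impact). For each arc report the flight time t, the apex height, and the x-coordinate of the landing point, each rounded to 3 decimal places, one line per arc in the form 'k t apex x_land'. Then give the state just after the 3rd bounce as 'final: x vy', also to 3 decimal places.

Arc 1: start y=10.370, vy=20.780 → t=4.692, apex=32.401, x_land=19.800, impact vy=-25.200
  bounce: vy ← 0.5·25.200 = 12.600
Arc 2: start y=0.000, vy=12.600 → t=2.571, apex=8.100, x_land=30.651, impact vy=-12.600
  bounce: vy ← 0.5·12.600 = 6.300
Arc 3: start y=0.000, vy=6.300 → t=1.286, apex=2.025, x_land=36.077, impact vy=-6.300
  bounce: vy ← 0.5·6.300 = 3.150

1 4.692 32.401 19.800
2 2.571 8.100 30.651
3 1.286 2.025 36.077
final: 36.077 3.150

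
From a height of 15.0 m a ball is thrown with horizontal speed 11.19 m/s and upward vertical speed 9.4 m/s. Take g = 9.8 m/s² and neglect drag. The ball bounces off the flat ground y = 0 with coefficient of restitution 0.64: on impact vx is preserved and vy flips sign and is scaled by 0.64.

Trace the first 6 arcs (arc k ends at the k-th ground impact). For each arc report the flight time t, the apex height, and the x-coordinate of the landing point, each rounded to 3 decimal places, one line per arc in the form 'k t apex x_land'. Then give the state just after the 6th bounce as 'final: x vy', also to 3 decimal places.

Arc 1: start y=15.000, vy=9.400 → t=2.954, apex=19.508, x_land=33.061, impact vy=-19.554
  bounce: vy ← 0.64·19.554 = 12.515
Arc 2: start y=0.000, vy=12.515 → t=2.554, apex=7.991, x_land=61.640, impact vy=-12.515
  bounce: vy ← 0.64·12.515 = 8.009
Arc 3: start y=0.000, vy=8.009 → t=1.635, apex=3.273, x_land=79.931, impact vy=-8.009
  bounce: vy ← 0.64·8.009 = 5.126
Arc 4: start y=0.000, vy=5.126 → t=1.046, apex=1.341, x_land=91.637, impact vy=-5.126
  bounce: vy ← 0.64·5.126 = 3.281
Arc 5: start y=0.000, vy=3.281 → t=0.670, apex=0.549, x_land=99.129, impact vy=-3.281
  bounce: vy ← 0.64·3.281 = 2.100
Arc 6: start y=0.000, vy=2.100 → t=0.428, apex=0.225, x_land=103.923, impact vy=-2.100
  bounce: vy ← 0.64·2.100 = 1.344

1 2.954 19.508 33.061
2 2.554 7.991 61.640
3 1.635 3.273 79.931
4 1.046 1.341 91.637
5 0.670 0.549 99.129
6 0.428 0.225 103.923
final: 103.923 1.344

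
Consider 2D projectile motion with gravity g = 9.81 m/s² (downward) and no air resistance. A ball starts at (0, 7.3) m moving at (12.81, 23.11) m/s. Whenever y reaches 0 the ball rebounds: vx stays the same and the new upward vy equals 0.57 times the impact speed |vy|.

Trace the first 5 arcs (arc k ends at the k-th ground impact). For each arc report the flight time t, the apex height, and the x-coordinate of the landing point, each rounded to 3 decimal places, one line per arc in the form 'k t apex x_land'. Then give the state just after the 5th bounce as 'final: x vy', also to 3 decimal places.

Arc 1: start y=7.300, vy=23.110 → t=5.009, apex=34.521, x_land=64.161, impact vy=-26.025
  bounce: vy ← 0.57·26.025 = 14.834
Arc 2: start y=0.000, vy=14.834 → t=3.024, apex=11.216, x_land=102.902, impact vy=-14.834
  bounce: vy ← 0.57·14.834 = 8.456
Arc 3: start y=0.000, vy=8.456 → t=1.724, apex=3.644, x_land=124.985, impact vy=-8.456
  bounce: vy ← 0.57·8.456 = 4.820
Arc 4: start y=0.000, vy=4.820 → t=0.983, apex=1.184, x_land=137.572, impact vy=-4.820
  bounce: vy ← 0.57·4.820 = 2.747
Arc 5: start y=0.000, vy=2.747 → t=0.560, apex=0.385, x_land=144.747, impact vy=-2.747
  bounce: vy ← 0.57·2.747 = 1.566

1 5.009 34.521 64.161
2 3.024 11.216 102.902
3 1.724 3.644 124.985
4 0.983 1.184 137.572
5 0.560 0.385 144.747
final: 144.747 1.566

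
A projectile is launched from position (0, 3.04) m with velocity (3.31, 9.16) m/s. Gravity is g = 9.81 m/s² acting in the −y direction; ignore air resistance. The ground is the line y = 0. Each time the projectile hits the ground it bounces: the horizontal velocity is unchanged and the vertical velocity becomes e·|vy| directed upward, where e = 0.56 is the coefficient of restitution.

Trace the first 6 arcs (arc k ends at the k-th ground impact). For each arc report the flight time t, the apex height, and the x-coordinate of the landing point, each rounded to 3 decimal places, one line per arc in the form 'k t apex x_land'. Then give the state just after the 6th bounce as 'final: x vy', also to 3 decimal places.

Arc 1: start y=3.040, vy=9.160 → t=2.155, apex=7.317, x_land=7.133, impact vy=-11.981
  bounce: vy ← 0.56·11.981 = 6.710
Arc 2: start y=0.000, vy=6.710 → t=1.368, apex=2.294, x_land=11.661, impact vy=-6.710
  bounce: vy ← 0.56·6.710 = 3.757
Arc 3: start y=0.000, vy=3.757 → t=0.766, apex=0.720, x_land=14.197, impact vy=-3.757
  bounce: vy ← 0.56·3.757 = 2.104
Arc 4: start y=0.000, vy=2.104 → t=0.429, apex=0.226, x_land=15.616, impact vy=-2.104
  bounce: vy ← 0.56·2.104 = 1.178
Arc 5: start y=0.000, vy=1.178 → t=0.240, apex=0.071, x_land=16.412, impact vy=-1.178
  bounce: vy ← 0.56·1.178 = 0.660
Arc 6: start y=0.000, vy=0.660 → t=0.135, apex=0.022, x_land=16.857, impact vy=-0.660
  bounce: vy ← 0.56·0.660 = 0.370

1 2.155 7.317 7.133
2 1.368 2.294 11.661
3 0.766 0.720 14.197
4 0.429 0.226 15.616
5 0.240 0.071 16.412
6 0.135 0.022 16.857
final: 16.857 0.370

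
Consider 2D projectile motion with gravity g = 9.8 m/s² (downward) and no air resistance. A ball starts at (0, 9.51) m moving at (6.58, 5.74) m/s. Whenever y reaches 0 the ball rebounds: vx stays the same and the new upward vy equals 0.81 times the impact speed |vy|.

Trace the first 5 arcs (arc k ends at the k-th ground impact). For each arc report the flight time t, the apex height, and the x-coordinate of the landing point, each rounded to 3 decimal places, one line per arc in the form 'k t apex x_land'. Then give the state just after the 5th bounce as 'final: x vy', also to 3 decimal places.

Arc 1: start y=9.510, vy=5.740 → t=2.097, apex=11.191, x_land=13.798, impact vy=-14.810
  bounce: vy ← 0.81·14.810 = 11.996
Arc 2: start y=0.000, vy=11.996 → t=2.448, apex=7.342, x_land=29.907, impact vy=-11.996
  bounce: vy ← 0.81·11.996 = 9.717
Arc 3: start y=0.000, vy=9.717 → t=1.983, apex=4.817, x_land=42.956, impact vy=-9.717
  bounce: vy ← 0.81·9.717 = 7.871
Arc 4: start y=0.000, vy=7.871 → t=1.606, apex=3.161, x_land=53.525, impact vy=-7.871
  bounce: vy ← 0.81·7.871 = 6.375
Arc 5: start y=0.000, vy=6.375 → t=1.301, apex=2.074, x_land=62.086, impact vy=-6.375
  bounce: vy ← 0.81·6.375 = 5.164

1 2.097 11.191 13.798
2 2.448 7.342 29.907
3 1.983 4.817 42.956
4 1.606 3.161 53.525
5 1.301 2.074 62.086
final: 62.086 5.164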